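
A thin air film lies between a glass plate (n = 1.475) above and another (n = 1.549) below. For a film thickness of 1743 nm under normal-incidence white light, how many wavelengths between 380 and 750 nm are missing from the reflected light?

Ray reflecting at the top interface goes from n = 1.475 toward n = 1.0: no phase shift.
Bottom surface (1.0 → 1.549): reflection off a higher-index medium gives a half-wave phase shift.
Net: one phase inversion between the two reflected rays.
For minimum reflection here: 2 n t = m λ.
λ = 2 n t / m = 3486 / m nm.
m=4: 872 nm (IR); m=5: 697 nm (visible); m=6: 581 nm (visible); m=7: 498 nm (visible); m=8: 436 nm (visible); m=9: 387 nm (visible); m=10: 349 nm (UV).

5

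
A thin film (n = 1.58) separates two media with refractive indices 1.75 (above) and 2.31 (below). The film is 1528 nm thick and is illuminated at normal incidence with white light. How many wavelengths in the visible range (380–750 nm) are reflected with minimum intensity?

Ray reflecting at the top interface goes from n = 1.75 toward n = 1.58: no phase shift.
At the lower boundary (n = 1.58 to n = 2.31) the reflected ray undergoes a half-wave phase shift.
Net: one phase inversion between the two reflected rays.
So the condition for destructive reflection is 2 n t = m λ.
λ = 2 n t / m = 4828 / m nm.
m=6: 805 nm (IR); m=7: 690 nm (visible); m=8: 604 nm (visible); m=9: 536 nm (visible); m=10: 483 nm (visible); m=11: 439 nm (visible); m=12: 402 nm (visible); m=13: 371 nm (UV).

6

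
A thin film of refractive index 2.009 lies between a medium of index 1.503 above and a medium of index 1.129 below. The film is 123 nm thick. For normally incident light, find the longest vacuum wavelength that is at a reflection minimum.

Ray reflecting at the top interface goes from n = 1.503 toward n = 2.009: a half-wave phase shift.
Ray reflecting at the bottom interface goes from n = 2.009 toward n = 1.129: no phase shift.
Exactly one π shift → a net half-wave offset.
So the condition for destructive reflection is 2 n t = m λ.
λ = 2 n t / m. The longest wavelength is m = 1: λ = 2 × 2.009 × 123 / 1.00 = 494 nm.

494 nm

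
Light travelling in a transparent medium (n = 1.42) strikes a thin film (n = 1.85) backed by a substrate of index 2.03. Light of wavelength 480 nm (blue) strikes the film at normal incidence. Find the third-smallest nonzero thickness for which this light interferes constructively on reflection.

389 nm

Ray reflecting at the top interface goes from n = 1.42 toward n = 1.85: a half-wave phase shift.
Bottom surface (1.85 → 2.03): reflection off a higher-index medium gives a half-wave phase shift.
Zero or two π shifts → no net half-wave offset.
For maximum reflection here: 2 n t = m λ.
The third-smallest nonzero thickness corresponds to m = 3: t = m λ / (2 n) = 3.00 × 480 / (2 × 1.85) = 389 nm.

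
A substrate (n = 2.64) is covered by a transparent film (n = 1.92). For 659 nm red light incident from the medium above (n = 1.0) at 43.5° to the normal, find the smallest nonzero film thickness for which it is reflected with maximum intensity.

At the upper boundary (n = 1.0 to n = 1.92) the reflected ray undergoes a half-wave phase shift.
Bottom surface (1.92 → 2.64): reflection off a higher-index medium gives a half-wave phase shift.
The two reflections carry the same phase change, so no net offset.
So the condition for constructive reflection is 2 n t cos θ_r = m λ.
Snell's law: 1.0 sin 43.5° = 1.92 sin θ_r → sin θ_r = 0.359, cos θ_r = 0.934.
Minimum nonzero at m = 1: t = λ / (2 n cos θ_r) = 659 / (2 × 1.92 × 0.934) = 184 nm.

184 nm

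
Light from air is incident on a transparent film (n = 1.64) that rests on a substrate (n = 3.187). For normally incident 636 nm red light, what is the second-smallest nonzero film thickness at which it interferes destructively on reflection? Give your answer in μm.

Ray reflecting at the top interface goes from n = 1.0 toward n = 1.64: a half-wave phase shift.
Bottom surface (1.64 → 3.187): reflection off a higher-index medium gives a half-wave phase shift.
Net: no relative phase inversion (both shifts match).
For dark reflection here: 2 n t = (m + ½) λ.
The second-smallest nonzero thickness corresponds to m = 1: t = (m + ½) λ / (2 n) = 1.50 × 636 / (2 × 1.64) = 291 nm.

0.291 μm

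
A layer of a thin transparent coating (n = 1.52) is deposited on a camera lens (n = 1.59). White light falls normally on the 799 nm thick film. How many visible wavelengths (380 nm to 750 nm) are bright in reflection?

Top surface (1.0 → 1.52): reflection off a higher-index medium gives a half-wave phase shift.
Ray reflecting at the bottom interface goes from n = 1.52 toward n = 1.59: a half-wave phase shift.
The two reflections carry the same phase change, so no net offset.
With no net inversion, constructive interference in reflection requires 2 n t = m λ.
λ = 2 n t / m = 2429 / m nm.
m=3: 810 nm (IR); m=4: 607 nm (visible); m=5: 486 nm (visible); m=6: 405 nm (visible); m=7: 347 nm (UV).

3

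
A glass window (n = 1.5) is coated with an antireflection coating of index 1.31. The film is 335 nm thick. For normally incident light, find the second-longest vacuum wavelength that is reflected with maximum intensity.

At the upper boundary (n = 1.0 to n = 1.31) the reflected ray undergoes a half-wave phase shift.
Bottom surface (1.31 → 1.5): reflection off a higher-index medium gives a half-wave phase shift.
Net: no relative phase inversion (both shifts match).
So the condition for constructive reflection is 2 n t = m λ.
λ = 2 n t / m. The second-longest wavelength is m = 2: λ = 2 × 1.31 × 335 / 2.00 = 439 nm.

439 nm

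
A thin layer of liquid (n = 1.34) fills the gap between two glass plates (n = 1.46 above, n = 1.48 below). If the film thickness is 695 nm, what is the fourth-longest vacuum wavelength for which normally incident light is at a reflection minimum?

466 nm

At the upper boundary (n = 1.46 to n = 1.34) the reflected ray undergoes no phase shift.
Ray reflecting at the bottom interface goes from n = 1.34 toward n = 1.48: a half-wave phase shift.
Net: one phase inversion between the two reflected rays.
For weak reflection here: 2 n t = m λ.
λ = 2 n t / m. The fourth-longest wavelength is m = 4: λ = 2 × 1.34 × 695 / 4.00 = 466 nm.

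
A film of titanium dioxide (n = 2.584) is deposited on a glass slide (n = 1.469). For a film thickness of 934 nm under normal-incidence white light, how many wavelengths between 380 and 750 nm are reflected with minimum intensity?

Top surface (1.0 → 2.584): reflection off a higher-index medium gives a half-wave phase shift.
Ray reflecting at the bottom interface goes from n = 2.584 toward n = 1.469: no phase shift.
Exactly one π shift → a net half-wave offset.
For weak reflection here: 2 n t = m λ.
λ = 2 n t / m = 4827 / m nm.
m=6: 804 nm (IR); m=7: 690 nm (visible); m=8: 603 nm (visible); m=9: 536 nm (visible); m=10: 483 nm (visible); m=11: 439 nm (visible); m=12: 402 nm (visible); m=13: 371 nm (UV).

6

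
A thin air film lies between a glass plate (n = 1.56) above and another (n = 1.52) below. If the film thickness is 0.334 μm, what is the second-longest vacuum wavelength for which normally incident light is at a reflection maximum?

445 nm

Top surface (1.56 → 1.0): reflection off a lower-index medium gives no phase shift.
Bottom surface (1.0 → 1.52): reflection off a higher-index medium gives a half-wave phase shift.
Exactly one π shift → a net half-wave offset.
With one net inversion, constructive interference in reflection requires 2 n t = (m + ½) λ.
λ = 2 n t / (m + ½). The second-longest wavelength is m = 1: λ = 2 × 1.0 × 334 / 1.50 = 445 nm.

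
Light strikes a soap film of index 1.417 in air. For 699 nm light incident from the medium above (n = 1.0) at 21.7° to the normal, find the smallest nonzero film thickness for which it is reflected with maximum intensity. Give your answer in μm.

Ray reflecting at the top interface goes from n = 1.0 toward n = 1.417: a half-wave phase shift.
Ray reflecting at the bottom interface goes from n = 1.417 toward n = 1.0: no phase shift.
Net: one phase inversion between the two reflected rays.
With one net inversion, constructive interference in reflection requires 2 n t cos θ_r = (m + ½) λ.
Snell's law: 1.0 sin 21.7° = 1.417 sin θ_r → sin θ_r = 0.261, cos θ_r = 0.965.
Minimum at m = 0: t = λ / (4 n cos θ_r) = 699 / (4 × 1.417 × 0.965) = 128 nm.

0.128 μm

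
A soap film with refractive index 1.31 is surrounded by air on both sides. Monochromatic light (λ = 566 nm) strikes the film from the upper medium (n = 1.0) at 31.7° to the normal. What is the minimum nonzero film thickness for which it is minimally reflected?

At the upper boundary (n = 1.0 to n = 1.31) the reflected ray undergoes a half-wave phase shift.
Ray reflecting at the bottom interface goes from n = 1.31 toward n = 1.0: no phase shift.
Net: one phase inversion between the two reflected rays.
So the condition for destructive reflection is 2 n t cos θ_r = m λ.
Snell's law: 1.0 sin 31.7° = 1.31 sin θ_r → sin θ_r = 0.401, cos θ_r = 0.916.
Minimum nonzero at m = 1: t = λ / (2 n cos θ_r) = 566 / (2 × 1.31 × 0.916) = 236 nm.

236 nm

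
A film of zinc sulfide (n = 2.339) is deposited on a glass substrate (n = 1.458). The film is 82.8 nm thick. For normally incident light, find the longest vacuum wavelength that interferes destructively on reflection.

387 nm

At the upper boundary (n = 1.0 to n = 2.339) the reflected ray undergoes a half-wave phase shift.
At the lower boundary (n = 2.339 to n = 1.458) the reflected ray undergoes no phase shift.
The two reflections differ by half a wavelength.
So the condition for destructive reflection is 2 n t = m λ.
λ = 2 n t / m. The longest wavelength is m = 1: λ = 2 × 2.339 × 82.8 / 1.00 = 387 nm.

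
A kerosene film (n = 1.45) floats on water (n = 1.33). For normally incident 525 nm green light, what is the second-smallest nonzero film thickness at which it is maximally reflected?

272 nm

Ray reflecting at the top interface goes from n = 1.0 toward n = 1.45: a half-wave phase shift.
At the lower boundary (n = 1.45 to n = 1.33) the reflected ray undergoes no phase shift.
The two reflections differ by half a wavelength.
For maximum reflection here: 2 n t = (m + ½) λ.
The second-smallest nonzero thickness corresponds to m = 1: t = (m + ½) λ / (2 n) = 1.50 × 525 / (2 × 1.45) = 272 nm.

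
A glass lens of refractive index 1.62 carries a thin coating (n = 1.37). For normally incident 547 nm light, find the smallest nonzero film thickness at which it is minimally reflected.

99.8 nm

Top surface (1.0 → 1.37): reflection off a higher-index medium gives a half-wave phase shift.
Ray reflecting at the bottom interface goes from n = 1.37 toward n = 1.62: a half-wave phase shift.
The two reflections carry the same phase change, so no net offset.
With no net inversion, destructive interference in reflection requires 2 n t = (m + ½) λ.
Minimum at m = 0: t = λ / (4 n) = 547 / (4 × 1.37) = 99.8 nm.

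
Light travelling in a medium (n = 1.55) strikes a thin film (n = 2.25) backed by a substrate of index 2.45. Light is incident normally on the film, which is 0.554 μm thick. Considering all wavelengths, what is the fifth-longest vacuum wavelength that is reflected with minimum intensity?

554 nm

Ray reflecting at the top interface goes from n = 1.55 toward n = 2.25: a half-wave phase shift.
At the lower boundary (n = 2.25 to n = 2.45) the reflected ray undergoes a half-wave phase shift.
Net: no relative phase inversion (both shifts match).
So the condition for destructive reflection is 2 n t = (m + ½) λ.
λ = 2 n t / (m + ½). The fifth-longest wavelength is m = 4: λ = 2 × 2.25 × 554 / 4.50 = 554 nm.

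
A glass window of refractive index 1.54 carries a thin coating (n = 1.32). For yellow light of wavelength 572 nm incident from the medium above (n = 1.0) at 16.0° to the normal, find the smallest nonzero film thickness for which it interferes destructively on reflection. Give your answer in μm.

Top surface (1.0 → 1.32): reflection off a higher-index medium gives a half-wave phase shift.
At the lower boundary (n = 1.32 to n = 1.54) the reflected ray undergoes a half-wave phase shift.
The two reflections carry the same phase change, so no net offset.
So the condition for destructive reflection is 2 n t cos θ_r = (m + ½) λ.
Snell's law: 1.0 sin 16.0° = 1.32 sin θ_r → sin θ_r = 0.209, cos θ_r = 0.978.
Minimum at m = 0: t = λ / (4 n cos θ_r) = 572 / (4 × 1.32 × 0.978) = 111 nm.

0.111 μm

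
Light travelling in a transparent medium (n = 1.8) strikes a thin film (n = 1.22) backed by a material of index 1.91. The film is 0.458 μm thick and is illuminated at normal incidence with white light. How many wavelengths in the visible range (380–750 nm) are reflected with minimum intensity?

1

At the upper boundary (n = 1.8 to n = 1.22) the reflected ray undergoes no phase shift.
Ray reflecting at the bottom interface goes from n = 1.22 toward n = 1.91: a half-wave phase shift.
The two reflections differ by half a wavelength.
For weak reflection here: 2 n t = m λ.
λ = 2 n t / m = 1118 / m nm.
m=1: 1118 nm (IR); m=2: 559 nm (visible); m=3: 373 nm (UV).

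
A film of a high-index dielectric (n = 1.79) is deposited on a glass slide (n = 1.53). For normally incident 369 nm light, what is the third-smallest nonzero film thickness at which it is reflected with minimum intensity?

309 nm

Ray reflecting at the top interface goes from n = 1.0 toward n = 1.79: a half-wave phase shift.
At the lower boundary (n = 1.79 to n = 1.53) the reflected ray undergoes no phase shift.
Net: one phase inversion between the two reflected rays.
For dark reflection here: 2 n t = m λ.
The third-smallest nonzero thickness corresponds to m = 3: t = m λ / (2 n) = 3.00 × 369 / (2 × 1.79) = 309 nm.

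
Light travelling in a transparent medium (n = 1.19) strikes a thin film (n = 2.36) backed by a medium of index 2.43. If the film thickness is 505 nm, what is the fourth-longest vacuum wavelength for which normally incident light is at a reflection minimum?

At the upper boundary (n = 1.19 to n = 2.36) the reflected ray undergoes a half-wave phase shift.
At the lower boundary (n = 2.36 to n = 2.43) the reflected ray undergoes a half-wave phase shift.
Net: no relative phase inversion (both shifts match).
For minimum reflection here: 2 n t = (m + ½) λ.
λ = 2 n t / (m + ½). The fourth-longest wavelength is m = 3: λ = 2 × 2.36 × 505 / 3.50 = 681 nm.

681 nm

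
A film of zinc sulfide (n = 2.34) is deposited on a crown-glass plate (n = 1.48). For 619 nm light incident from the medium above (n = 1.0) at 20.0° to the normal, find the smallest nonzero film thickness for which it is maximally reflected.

Top surface (1.0 → 2.34): reflection off a higher-index medium gives a half-wave phase shift.
Bottom surface (2.34 → 1.48): reflection off a lower-index medium gives no phase shift.
Net: one phase inversion between the two reflected rays.
With one net inversion, constructive interference in reflection requires 2 n t cos θ_r = (m + ½) λ.
Snell's law: 1.0 sin 20.0° = 2.34 sin θ_r → sin θ_r = 0.146, cos θ_r = 0.989.
Minimum at m = 0: t = λ / (4 n cos θ_r) = 619 / (4 × 2.34 × 0.989) = 66.9 nm.

66.9 nm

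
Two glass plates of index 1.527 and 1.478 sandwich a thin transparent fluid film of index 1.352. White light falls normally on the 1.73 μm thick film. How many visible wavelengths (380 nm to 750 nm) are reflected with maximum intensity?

Ray reflecting at the top interface goes from n = 1.527 toward n = 1.352: no phase shift.
At the lower boundary (n = 1.352 to n = 1.478) the reflected ray undergoes a half-wave phase shift.
Exactly one π shift → a net half-wave offset.
For strong reflection here: 2 n t = (m + ½) λ.
λ = 2 n t / (m + ½) = 4678 / (m + ½) nm.
m=5: 851 nm (IR); m=6: 720 nm (visible); m=7: 624 nm (visible); m=8: 550 nm (visible); m=9: 492 nm (visible); m=10: 446 nm (visible); m=11: 407 nm (visible); m=12: 374 nm (UV).

6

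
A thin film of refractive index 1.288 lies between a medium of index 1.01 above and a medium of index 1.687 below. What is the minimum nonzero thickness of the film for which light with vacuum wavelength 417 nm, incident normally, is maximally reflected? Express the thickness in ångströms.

1619 Å

Top surface (1.01 → 1.288): reflection off a higher-index medium gives a half-wave phase shift.
At the lower boundary (n = 1.288 to n = 1.687) the reflected ray undergoes a half-wave phase shift.
The two reflections carry the same phase change, so no net offset.
For maximum reflection here: 2 n t = m λ.
Minimum nonzero at m = 1: t = λ / (2 n) = 417 / (2 × 1.288) = 162 nm.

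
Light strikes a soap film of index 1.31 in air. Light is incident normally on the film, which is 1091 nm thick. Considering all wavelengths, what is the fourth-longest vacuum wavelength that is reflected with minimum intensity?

Ray reflecting at the top interface goes from n = 1.0 toward n = 1.31: a half-wave phase shift.
Bottom surface (1.31 → 1.0): reflection off a lower-index medium gives no phase shift.
Exactly one π shift → a net half-wave offset.
With one net inversion, destructive interference in reflection requires 2 n t = m λ.
λ = 2 n t / m. The fourth-longest wavelength is m = 4: λ = 2 × 1.31 × 1091 / 4.00 = 715 nm.

715 nm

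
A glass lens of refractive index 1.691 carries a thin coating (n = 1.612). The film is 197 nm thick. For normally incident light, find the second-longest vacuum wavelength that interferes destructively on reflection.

423 nm

At the upper boundary (n = 1.0 to n = 1.612) the reflected ray undergoes a half-wave phase shift.
Bottom surface (1.612 → 1.691): reflection off a higher-index medium gives a half-wave phase shift.
Zero or two π shifts → no net half-wave offset.
For weak reflection here: 2 n t = (m + ½) λ.
λ = 2 n t / (m + ½). The second-longest wavelength is m = 1: λ = 2 × 1.612 × 197 / 1.50 = 423 nm.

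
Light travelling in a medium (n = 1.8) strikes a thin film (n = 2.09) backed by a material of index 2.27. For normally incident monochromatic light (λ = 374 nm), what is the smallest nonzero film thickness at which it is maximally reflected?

Ray reflecting at the top interface goes from n = 1.8 toward n = 2.09: a half-wave phase shift.
Bottom surface (2.09 → 2.27): reflection off a higher-index medium gives a half-wave phase shift.
The two reflections carry the same phase change, so no net offset.
So the condition for constructive reflection is 2 n t = m λ.
The smallest nonzero thickness corresponds to m = 1: t = m λ / (2 n) = 1.00 × 374 / (2 × 2.09) = 89.5 nm.

89.5 nm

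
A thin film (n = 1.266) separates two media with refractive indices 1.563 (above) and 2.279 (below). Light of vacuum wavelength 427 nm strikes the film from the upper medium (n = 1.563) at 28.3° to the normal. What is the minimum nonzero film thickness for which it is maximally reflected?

104 nm

Top surface (1.563 → 1.266): reflection off a lower-index medium gives no phase shift.
At the lower boundary (n = 1.266 to n = 2.279) the reflected ray undergoes a half-wave phase shift.
The two reflections differ by half a wavelength.
With one net inversion, constructive interference in reflection requires 2 n t cos θ_r = (m + ½) λ.
Snell's law: 1.563 sin 28.3° = 1.266 sin θ_r → sin θ_r = 0.585, cos θ_r = 0.811.
Minimum at m = 0: t = λ / (4 n cos θ_r) = 427 / (4 × 1.266 × 0.811) = 104 nm.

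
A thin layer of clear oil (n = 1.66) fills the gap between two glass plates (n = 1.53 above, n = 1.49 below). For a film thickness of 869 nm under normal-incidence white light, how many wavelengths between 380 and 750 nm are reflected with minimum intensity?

4

Top surface (1.53 → 1.66): reflection off a higher-index medium gives a half-wave phase shift.
Ray reflecting at the bottom interface goes from n = 1.66 toward n = 1.49: no phase shift.
The two reflections differ by half a wavelength.
So the condition for destructive reflection is 2 n t = m λ.
λ = 2 n t / m = 2885 / m nm.
m=3: 962 nm (IR); m=4: 721 nm (visible); m=5: 577 nm (visible); m=6: 481 nm (visible); m=7: 412 nm (visible); m=8: 361 nm (UV).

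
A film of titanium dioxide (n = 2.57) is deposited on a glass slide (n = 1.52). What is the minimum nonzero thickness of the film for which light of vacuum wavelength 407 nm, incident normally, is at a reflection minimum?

79.2 nm

Top surface (1.0 → 2.57): reflection off a higher-index medium gives a half-wave phase shift.
Bottom surface (2.57 → 1.52): reflection off a lower-index medium gives no phase shift.
The two reflections differ by half a wavelength.
So the condition for destructive reflection is 2 n t = m λ.
Minimum nonzero at m = 1: t = λ / (2 n) = 407 / (2 × 2.57) = 79.2 nm.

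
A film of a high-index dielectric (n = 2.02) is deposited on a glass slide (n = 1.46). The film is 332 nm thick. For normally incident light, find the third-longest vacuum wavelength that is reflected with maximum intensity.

537 nm

At the upper boundary (n = 1.0 to n = 2.02) the reflected ray undergoes a half-wave phase shift.
Bottom surface (2.02 → 1.46): reflection off a lower-index medium gives no phase shift.
Net: one phase inversion between the two reflected rays.
With one net inversion, constructive interference in reflection requires 2 n t = (m + ½) λ.
λ = 2 n t / (m + ½). The third-longest wavelength is m = 2: λ = 2 × 2.02 × 332 / 2.50 = 537 nm.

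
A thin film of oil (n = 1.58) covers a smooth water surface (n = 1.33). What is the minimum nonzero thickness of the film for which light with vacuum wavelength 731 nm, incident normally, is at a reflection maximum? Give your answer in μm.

Ray reflecting at the top interface goes from n = 1.0 toward n = 1.58: a half-wave phase shift.
At the lower boundary (n = 1.58 to n = 1.33) the reflected ray undergoes no phase shift.
Net: one phase inversion between the two reflected rays.
So the condition for constructive reflection is 2 n t = (m + ½) λ.
Minimum at m = 0: t = λ / (4 n) = 731 / (4 × 1.58) = 116 nm.

0.116 μm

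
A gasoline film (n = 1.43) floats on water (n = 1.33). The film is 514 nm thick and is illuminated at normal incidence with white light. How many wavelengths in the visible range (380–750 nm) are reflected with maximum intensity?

2

Ray reflecting at the top interface goes from n = 1.0 toward n = 1.43: a half-wave phase shift.
At the lower boundary (n = 1.43 to n = 1.33) the reflected ray undergoes no phase shift.
Net: one phase inversion between the two reflected rays.
For bright reflection here: 2 n t = (m + ½) λ.
λ = 2 n t / (m + ½) = 1470 / (m + ½) nm.
m=1: 980 nm (IR); m=2: 588 nm (visible); m=3: 420 nm (visible); m=4: 327 nm (UV).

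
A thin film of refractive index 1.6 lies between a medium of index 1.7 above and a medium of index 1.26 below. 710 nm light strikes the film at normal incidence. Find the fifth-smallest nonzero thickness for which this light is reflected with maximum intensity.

At the upper boundary (n = 1.7 to n = 1.6) the reflected ray undergoes no phase shift.
At the lower boundary (n = 1.6 to n = 1.26) the reflected ray undergoes no phase shift.
Net: no relative phase inversion (both shifts match).
So the condition for constructive reflection is 2 n t = m λ.
The fifth-smallest nonzero thickness corresponds to m = 5: t = m λ / (2 n) = 5.00 × 710 / (2 × 1.6) = 1109 nm.

1109 nm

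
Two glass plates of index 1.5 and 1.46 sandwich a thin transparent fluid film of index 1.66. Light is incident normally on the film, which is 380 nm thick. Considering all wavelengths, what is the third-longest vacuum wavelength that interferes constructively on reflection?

505 nm

Ray reflecting at the top interface goes from n = 1.5 toward n = 1.66: a half-wave phase shift.
At the lower boundary (n = 1.66 to n = 1.46) the reflected ray undergoes no phase shift.
Net: one phase inversion between the two reflected rays.
So the condition for constructive reflection is 2 n t = (m + ½) λ.
λ = 2 n t / (m + ½). The third-longest wavelength is m = 2: λ = 2 × 1.66 × 380 / 2.50 = 505 nm.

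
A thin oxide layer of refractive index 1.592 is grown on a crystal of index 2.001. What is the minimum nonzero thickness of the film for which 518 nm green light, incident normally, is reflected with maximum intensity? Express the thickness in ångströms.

1627 Å

Top surface (1.0 → 1.592): reflection off a higher-index medium gives a half-wave phase shift.
Bottom surface (1.592 → 2.001): reflection off a higher-index medium gives a half-wave phase shift.
The two reflections carry the same phase change, so no net offset.
With no net inversion, constructive interference in reflection requires 2 n t = m λ.
Minimum nonzero at m = 1: t = λ / (2 n) = 518 / (2 × 1.592) = 163 nm.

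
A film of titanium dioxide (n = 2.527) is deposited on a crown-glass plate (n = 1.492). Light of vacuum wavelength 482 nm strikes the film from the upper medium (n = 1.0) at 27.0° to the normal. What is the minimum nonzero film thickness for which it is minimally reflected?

Ray reflecting at the top interface goes from n = 1.0 toward n = 2.527: a half-wave phase shift.
Bottom surface (2.527 → 1.492): reflection off a lower-index medium gives no phase shift.
The two reflections differ by half a wavelength.
With one net inversion, destructive interference in reflection requires 2 n t cos θ_r = m λ.
Snell's law: 1.0 sin 27.0° = 2.527 sin θ_r → sin θ_r = 0.180, cos θ_r = 0.984.
Minimum nonzero at m = 1: t = λ / (2 n cos θ_r) = 482 / (2 × 2.527 × 0.984) = 96.9 nm.

96.9 nm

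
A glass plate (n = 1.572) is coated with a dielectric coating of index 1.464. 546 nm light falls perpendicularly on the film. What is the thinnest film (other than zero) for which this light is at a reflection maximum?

Top surface (1.0 → 1.464): reflection off a higher-index medium gives a half-wave phase shift.
Bottom surface (1.464 → 1.572): reflection off a higher-index medium gives a half-wave phase shift.
Net: no relative phase inversion (both shifts match).
So the condition for constructive reflection is 2 n t = m λ.
Minimum nonzero at m = 1: t = λ / (2 n) = 546 / (2 × 1.464) = 186 nm.

186 nm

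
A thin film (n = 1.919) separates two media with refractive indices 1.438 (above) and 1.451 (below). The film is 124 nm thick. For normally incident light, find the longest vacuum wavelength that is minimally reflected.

Ray reflecting at the top interface goes from n = 1.438 toward n = 1.919: a half-wave phase shift.
At the lower boundary (n = 1.919 to n = 1.451) the reflected ray undergoes no phase shift.
Exactly one π shift → a net half-wave offset.
So the condition for destructive reflection is 2 n t = m λ.
λ = 2 n t / m. The longest wavelength is m = 1: λ = 2 × 1.919 × 124 / 1.00 = 476 nm.

476 nm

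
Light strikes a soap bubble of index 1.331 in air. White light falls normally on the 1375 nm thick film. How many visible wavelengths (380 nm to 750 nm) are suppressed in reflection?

5

At the upper boundary (n = 1.0 to n = 1.331) the reflected ray undergoes a half-wave phase shift.
At the lower boundary (n = 1.331 to n = 1.0) the reflected ray undergoes no phase shift.
Net: one phase inversion between the two reflected rays.
For weak reflection here: 2 n t = m λ.
λ = 2 n t / m = 3660 / m nm.
m=4: 915 nm (IR); m=5: 732 nm (visible); m=6: 610 nm (visible); m=7: 523 nm (visible); m=8: 458 nm (visible); m=9: 407 nm (visible); m=10: 366 nm (UV).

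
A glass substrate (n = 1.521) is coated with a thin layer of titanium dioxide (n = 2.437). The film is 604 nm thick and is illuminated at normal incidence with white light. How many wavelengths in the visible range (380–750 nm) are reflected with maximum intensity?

Top surface (1.0 → 2.437): reflection off a higher-index medium gives a half-wave phase shift.
Bottom surface (2.437 → 1.521): reflection off a lower-index medium gives no phase shift.
Exactly one π shift → a net half-wave offset.
For maximum reflection here: 2 n t = (m + ½) λ.
λ = 2 n t / (m + ½) = 2944 / (m + ½) nm.
m=3: 841 nm (IR); m=4: 654 nm (visible); m=5: 535 nm (visible); m=6: 453 nm (visible); m=7: 393 nm (visible); m=8: 346 nm (UV).

4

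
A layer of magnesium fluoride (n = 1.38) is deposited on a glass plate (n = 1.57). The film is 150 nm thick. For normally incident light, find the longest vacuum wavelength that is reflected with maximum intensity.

Top surface (1.0 → 1.38): reflection off a higher-index medium gives a half-wave phase shift.
At the lower boundary (n = 1.38 to n = 1.57) the reflected ray undergoes a half-wave phase shift.
Net: no relative phase inversion (both shifts match).
For strong reflection here: 2 n t = m λ.
λ = 2 n t / m. The longest wavelength is m = 1: λ = 2 × 1.38 × 150 / 1.00 = 414 nm.

414 nm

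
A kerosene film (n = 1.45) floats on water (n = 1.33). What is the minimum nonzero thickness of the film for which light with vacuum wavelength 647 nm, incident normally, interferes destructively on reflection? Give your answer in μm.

Top surface (1.0 → 1.45): reflection off a higher-index medium gives a half-wave phase shift.
Ray reflecting at the bottom interface goes from n = 1.45 toward n = 1.33: no phase shift.
The two reflections differ by half a wavelength.
With one net inversion, destructive interference in reflection requires 2 n t = m λ.
Minimum nonzero at m = 1: t = λ / (2 n) = 647 / (2 × 1.45) = 223 nm.

0.223 μm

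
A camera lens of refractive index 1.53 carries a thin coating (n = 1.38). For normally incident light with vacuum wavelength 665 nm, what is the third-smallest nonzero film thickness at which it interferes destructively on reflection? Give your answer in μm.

0.602 μm

Top surface (1.0 → 1.38): reflection off a higher-index medium gives a half-wave phase shift.
Ray reflecting at the bottom interface goes from n = 1.38 toward n = 1.53: a half-wave phase shift.
The two reflections carry the same phase change, so no net offset.
With no net inversion, destructive interference in reflection requires 2 n t = (m + ½) λ.
The third-smallest nonzero thickness corresponds to m = 2: t = (m + ½) λ / (2 n) = 2.50 × 665 / (2 × 1.38) = 602 nm.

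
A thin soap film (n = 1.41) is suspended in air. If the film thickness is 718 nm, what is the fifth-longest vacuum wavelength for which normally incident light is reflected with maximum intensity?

Ray reflecting at the top interface goes from n = 1.0 toward n = 1.41: a half-wave phase shift.
At the lower boundary (n = 1.41 to n = 1.0) the reflected ray undergoes no phase shift.
Exactly one π shift → a net half-wave offset.
So the condition for constructive reflection is 2 n t = (m + ½) λ.
λ = 2 n t / (m + ½). The fifth-longest wavelength is m = 4: λ = 2 × 1.41 × 718 / 4.50 = 450 nm.

450 nm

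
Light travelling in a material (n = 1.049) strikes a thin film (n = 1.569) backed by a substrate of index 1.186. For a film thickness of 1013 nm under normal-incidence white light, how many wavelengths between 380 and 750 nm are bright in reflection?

4

At the upper boundary (n = 1.049 to n = 1.569) the reflected ray undergoes a half-wave phase shift.
Ray reflecting at the bottom interface goes from n = 1.569 toward n = 1.186: no phase shift.
Exactly one π shift → a net half-wave offset.
So the condition for constructive reflection is 2 n t = (m + ½) λ.
λ = 2 n t / (m + ½) = 3179 / (m + ½) nm.
m=3: 908 nm (IR); m=4: 706 nm (visible); m=5: 578 nm (visible); m=6: 489 nm (visible); m=7: 424 nm (visible); m=8: 374 nm (UV).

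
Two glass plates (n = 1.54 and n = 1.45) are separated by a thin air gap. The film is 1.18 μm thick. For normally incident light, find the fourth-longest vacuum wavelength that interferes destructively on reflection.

At the upper boundary (n = 1.54 to n = 1.0) the reflected ray undergoes no phase shift.
At the lower boundary (n = 1.0 to n = 1.45) the reflected ray undergoes a half-wave phase shift.
The two reflections differ by half a wavelength.
With one net inversion, destructive interference in reflection requires 2 n t = m λ.
λ = 2 n t / m. The fourth-longest wavelength is m = 4: λ = 2 × 1.0 × 1180 / 4.00 = 590 nm.

590 nm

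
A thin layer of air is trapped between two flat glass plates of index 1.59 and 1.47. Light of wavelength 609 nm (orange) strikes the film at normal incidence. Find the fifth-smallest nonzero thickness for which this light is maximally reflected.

1370 nm

At the upper boundary (n = 1.59 to n = 1.0) the reflected ray undergoes no phase shift.
Bottom surface (1.0 → 1.47): reflection off a higher-index medium gives a half-wave phase shift.
The two reflections differ by half a wavelength.
With one net inversion, constructive interference in reflection requires 2 n t = (m + ½) λ.
The fifth-smallest nonzero thickness corresponds to m = 4: t = (m + ½) λ / (2 n) = 4.50 × 609 / (2 × 1.0) = 1370 nm.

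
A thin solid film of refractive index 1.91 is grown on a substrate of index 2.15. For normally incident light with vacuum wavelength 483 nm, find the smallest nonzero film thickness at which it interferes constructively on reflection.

Ray reflecting at the top interface goes from n = 1.0 toward n = 1.91: a half-wave phase shift.
Ray reflecting at the bottom interface goes from n = 1.91 toward n = 2.15: a half-wave phase shift.
The two reflections carry the same phase change, so no net offset.
With no net inversion, constructive interference in reflection requires 2 n t = m λ.
Minimum nonzero at m = 1: t = λ / (2 n) = 483 / (2 × 1.91) = 126 nm.

126 nm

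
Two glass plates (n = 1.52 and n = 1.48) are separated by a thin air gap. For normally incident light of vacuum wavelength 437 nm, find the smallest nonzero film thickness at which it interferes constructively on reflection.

109 nm

Ray reflecting at the top interface goes from n = 1.52 toward n = 1.0: no phase shift.
Bottom surface (1.0 → 1.48): reflection off a higher-index medium gives a half-wave phase shift.
Net: one phase inversion between the two reflected rays.
For strong reflection here: 2 n t = (m + ½) λ.
Minimum at m = 0: t = λ / (4 n) = 437 / (4 × 1.0) = 109 nm.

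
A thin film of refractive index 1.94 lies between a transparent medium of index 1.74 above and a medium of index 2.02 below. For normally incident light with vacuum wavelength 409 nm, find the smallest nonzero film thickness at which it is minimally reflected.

52.7 nm

Top surface (1.74 → 1.94): reflection off a higher-index medium gives a half-wave phase shift.
Bottom surface (1.94 → 2.02): reflection off a higher-index medium gives a half-wave phase shift.
The two reflections carry the same phase change, so no net offset.
For weak reflection here: 2 n t = (m + ½) λ.
Minimum at m = 0: t = λ / (4 n) = 409 / (4 × 1.94) = 52.7 nm.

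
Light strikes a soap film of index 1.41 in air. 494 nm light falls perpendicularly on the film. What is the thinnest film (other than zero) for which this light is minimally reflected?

At the upper boundary (n = 1.0 to n = 1.41) the reflected ray undergoes a half-wave phase shift.
Ray reflecting at the bottom interface goes from n = 1.41 toward n = 1.0: no phase shift.
Net: one phase inversion between the two reflected rays.
With one net inversion, destructive interference in reflection requires 2 n t = m λ.
Minimum nonzero at m = 1: t = λ / (2 n) = 494 / (2 × 1.41) = 175 nm.

175 nm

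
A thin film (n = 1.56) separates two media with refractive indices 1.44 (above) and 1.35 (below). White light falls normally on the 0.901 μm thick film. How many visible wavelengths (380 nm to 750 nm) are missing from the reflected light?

Top surface (1.44 → 1.56): reflection off a higher-index medium gives a half-wave phase shift.
Ray reflecting at the bottom interface goes from n = 1.56 toward n = 1.35: no phase shift.
Net: one phase inversion between the two reflected rays.
So the condition for destructive reflection is 2 n t = m λ.
λ = 2 n t / m = 2811 / m nm.
m=3: 937 nm (IR); m=4: 703 nm (visible); m=5: 562 nm (visible); m=6: 469 nm (visible); m=7: 402 nm (visible); m=8: 351 nm (UV).

4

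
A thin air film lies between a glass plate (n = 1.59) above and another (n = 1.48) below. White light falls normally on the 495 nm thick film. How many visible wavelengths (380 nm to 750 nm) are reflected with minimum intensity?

Ray reflecting at the top interface goes from n = 1.59 toward n = 1.0: no phase shift.
Ray reflecting at the bottom interface goes from n = 1.0 toward n = 1.48: a half-wave phase shift.
Exactly one π shift → a net half-wave offset.
For dark reflection here: 2 n t = m λ.
λ = 2 n t / m = 990 / m nm.
m=1: 990 nm (IR); m=2: 495 nm (visible); m=3: 330 nm (UV).

1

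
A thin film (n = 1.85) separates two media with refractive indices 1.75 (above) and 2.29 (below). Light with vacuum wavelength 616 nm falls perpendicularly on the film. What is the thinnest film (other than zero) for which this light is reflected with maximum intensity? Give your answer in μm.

At the upper boundary (n = 1.75 to n = 1.85) the reflected ray undergoes a half-wave phase shift.
At the lower boundary (n = 1.85 to n = 2.29) the reflected ray undergoes a half-wave phase shift.
The two reflections carry the same phase change, so no net offset.
So the condition for constructive reflection is 2 n t = m λ.
Minimum nonzero at m = 1: t = λ / (2 n) = 616 / (2 × 1.85) = 166 nm.

0.166 μm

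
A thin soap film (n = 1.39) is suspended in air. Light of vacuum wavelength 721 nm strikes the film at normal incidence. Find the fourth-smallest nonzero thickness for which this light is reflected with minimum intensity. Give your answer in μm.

Top surface (1.0 → 1.39): reflection off a higher-index medium gives a half-wave phase shift.
At the lower boundary (n = 1.39 to n = 1.0) the reflected ray undergoes no phase shift.
The two reflections differ by half a wavelength.
So the condition for destructive reflection is 2 n t = m λ.
The fourth-smallest nonzero thickness corresponds to m = 4: t = m λ / (2 n) = 4.00 × 721 / (2 × 1.39) = 1037 nm.

1.04 μm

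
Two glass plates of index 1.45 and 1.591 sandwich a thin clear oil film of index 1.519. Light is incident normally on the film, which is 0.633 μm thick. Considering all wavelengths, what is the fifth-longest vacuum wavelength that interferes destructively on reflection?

At the upper boundary (n = 1.45 to n = 1.519) the reflected ray undergoes a half-wave phase shift.
At the lower boundary (n = 1.519 to n = 1.591) the reflected ray undergoes a half-wave phase shift.
Net: no relative phase inversion (both shifts match).
With no net inversion, destructive interference in reflection requires 2 n t = (m + ½) λ.
λ = 2 n t / (m + ½). The fifth-longest wavelength is m = 4: λ = 2 × 1.519 × 633 / 4.50 = 427 nm.

427 nm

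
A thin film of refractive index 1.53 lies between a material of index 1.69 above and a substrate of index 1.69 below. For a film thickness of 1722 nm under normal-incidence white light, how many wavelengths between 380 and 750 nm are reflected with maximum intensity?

7

At the upper boundary (n = 1.69 to n = 1.53) the reflected ray undergoes no phase shift.
At the lower boundary (n = 1.53 to n = 1.69) the reflected ray undergoes a half-wave phase shift.
Net: one phase inversion between the two reflected rays.
So the condition for constructive reflection is 2 n t = (m + ½) λ.
λ = 2 n t / (m + ½) = 5269 / (m + ½) nm.
m=6: 811 nm (IR); m=7: 703 nm (visible); m=8: 620 nm (visible); m=9: 555 nm (visible); m=10: 502 nm (visible); m=11: 458 nm (visible); m=12: 422 nm (visible); m=13: 390 nm (visible); m=14: 363 nm (UV).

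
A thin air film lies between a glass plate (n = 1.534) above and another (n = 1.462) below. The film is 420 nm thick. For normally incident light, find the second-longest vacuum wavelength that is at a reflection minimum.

420 nm

At the upper boundary (n = 1.534 to n = 1.0) the reflected ray undergoes no phase shift.
Ray reflecting at the bottom interface goes from n = 1.0 toward n = 1.462: a half-wave phase shift.
Exactly one π shift → a net half-wave offset.
With one net inversion, destructive interference in reflection requires 2 n t = m λ.
λ = 2 n t / m. The second-longest wavelength is m = 2: λ = 2 × 1.0 × 420 / 2.00 = 420 nm.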